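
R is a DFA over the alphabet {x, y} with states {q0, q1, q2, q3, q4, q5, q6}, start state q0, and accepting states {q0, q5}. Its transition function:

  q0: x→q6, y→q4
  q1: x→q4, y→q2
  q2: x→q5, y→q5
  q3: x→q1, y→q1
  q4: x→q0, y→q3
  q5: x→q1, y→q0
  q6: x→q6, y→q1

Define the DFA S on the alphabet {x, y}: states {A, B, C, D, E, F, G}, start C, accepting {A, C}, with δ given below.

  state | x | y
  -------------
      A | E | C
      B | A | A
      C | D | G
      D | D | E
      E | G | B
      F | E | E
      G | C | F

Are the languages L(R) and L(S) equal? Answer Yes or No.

Yes

Exploring the product automaton R × S from the start pair (q0, C), following both machines on each input symbol, reaches 7 state pairs: (q0, C), (q6, D), (q4, G), (q1, E), (q3, F), (q2, B), (q5, A).
R accepts in {q0, q5} and S accepts in {A, C}. In every reachable pair the two components are either both accepting — (q0, C), (q5, A) — or both non-accepting, so no string is accepted by exactly one of the machines: L(R) \ L(S) and L(S) \ L(R) are both empty.
Hence every string is accepted by R iff it is accepted by S, and the two languages coincide.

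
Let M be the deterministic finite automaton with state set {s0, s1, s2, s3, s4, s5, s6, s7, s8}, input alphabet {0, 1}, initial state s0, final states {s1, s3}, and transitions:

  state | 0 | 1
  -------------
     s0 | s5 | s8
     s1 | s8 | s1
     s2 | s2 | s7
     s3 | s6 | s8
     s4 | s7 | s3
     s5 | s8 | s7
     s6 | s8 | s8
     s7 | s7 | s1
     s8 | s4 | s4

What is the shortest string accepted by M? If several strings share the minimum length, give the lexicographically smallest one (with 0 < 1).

A breadth-first search from s0 reaches an accepting state first via the path s0 → s5 → s7 → s1 on input 011.
No string of length < 3 is accepted (BFS exhausts all shorter strings without reaching an accepting state), and 011 is the lexicographically least accepting string of length 3.

011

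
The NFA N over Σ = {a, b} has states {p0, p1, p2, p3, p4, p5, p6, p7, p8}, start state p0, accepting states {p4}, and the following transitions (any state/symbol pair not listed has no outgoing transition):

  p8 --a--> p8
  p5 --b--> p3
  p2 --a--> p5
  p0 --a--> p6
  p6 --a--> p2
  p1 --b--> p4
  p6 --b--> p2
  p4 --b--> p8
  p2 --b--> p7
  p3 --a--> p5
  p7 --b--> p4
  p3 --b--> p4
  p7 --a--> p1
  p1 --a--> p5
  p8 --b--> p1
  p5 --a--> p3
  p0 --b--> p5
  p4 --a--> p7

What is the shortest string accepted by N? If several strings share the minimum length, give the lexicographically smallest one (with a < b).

A breadth-first search from p0 reaches an accepting state first via the path p0 → p5 → p3 → p4 on input bab.
No string of length < 3 is accepted (BFS exhausts all shorter strings without reaching an accepting state), and bab is the lexicographically least accepting string of length 3.

bab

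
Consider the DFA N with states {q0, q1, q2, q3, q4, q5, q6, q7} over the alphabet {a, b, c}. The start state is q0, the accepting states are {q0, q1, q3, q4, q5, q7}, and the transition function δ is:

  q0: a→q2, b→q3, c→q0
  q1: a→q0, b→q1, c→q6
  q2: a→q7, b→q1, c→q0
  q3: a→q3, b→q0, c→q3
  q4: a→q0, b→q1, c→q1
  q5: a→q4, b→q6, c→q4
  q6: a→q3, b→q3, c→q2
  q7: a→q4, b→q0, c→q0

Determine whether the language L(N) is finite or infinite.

State q0 is reachable from the start and can reach an accepting state, and it lies on the cycle q0 → q0.
Traversing that cycle any number of times yields accepted strings of unbounded length, so the language is infinite.

infinite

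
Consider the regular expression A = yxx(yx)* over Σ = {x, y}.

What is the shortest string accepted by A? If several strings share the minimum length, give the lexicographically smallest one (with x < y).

By inspection of the expression, no string of length less than 3 matches, and yxx is the lexicographically first match of length 3.

yxx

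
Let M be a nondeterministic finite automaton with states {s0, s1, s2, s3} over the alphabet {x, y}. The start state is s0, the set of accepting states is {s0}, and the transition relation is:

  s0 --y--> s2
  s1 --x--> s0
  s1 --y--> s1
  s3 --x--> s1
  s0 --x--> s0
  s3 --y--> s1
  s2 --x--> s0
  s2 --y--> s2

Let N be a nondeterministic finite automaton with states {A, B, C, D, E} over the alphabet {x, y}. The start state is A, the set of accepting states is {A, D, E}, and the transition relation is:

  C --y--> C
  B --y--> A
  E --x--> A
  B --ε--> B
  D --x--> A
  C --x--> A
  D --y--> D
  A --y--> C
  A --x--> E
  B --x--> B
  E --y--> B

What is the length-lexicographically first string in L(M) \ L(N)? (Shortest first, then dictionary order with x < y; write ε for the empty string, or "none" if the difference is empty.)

xyx

The string xyx is accepted by M but not by N.
No shorter string lies in the difference, and xyx is the lexicographically first length-3 string in L(M) \ L(N).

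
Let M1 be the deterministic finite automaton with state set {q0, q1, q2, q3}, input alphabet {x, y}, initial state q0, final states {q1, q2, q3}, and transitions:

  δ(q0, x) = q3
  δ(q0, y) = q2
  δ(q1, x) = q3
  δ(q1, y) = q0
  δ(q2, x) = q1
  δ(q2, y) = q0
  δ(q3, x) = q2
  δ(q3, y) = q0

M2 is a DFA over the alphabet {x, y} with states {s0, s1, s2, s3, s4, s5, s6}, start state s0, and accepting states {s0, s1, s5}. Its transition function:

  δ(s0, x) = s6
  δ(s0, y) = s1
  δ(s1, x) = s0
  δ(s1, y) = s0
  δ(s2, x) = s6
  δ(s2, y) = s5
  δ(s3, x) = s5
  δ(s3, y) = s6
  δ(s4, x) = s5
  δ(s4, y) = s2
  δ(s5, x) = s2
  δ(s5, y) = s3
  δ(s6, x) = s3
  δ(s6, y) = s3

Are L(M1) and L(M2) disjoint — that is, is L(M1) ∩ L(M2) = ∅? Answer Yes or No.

The string y is accepted by both M1 and M2.
Hence L(M1) ∩ L(M2) ≠ ∅.

No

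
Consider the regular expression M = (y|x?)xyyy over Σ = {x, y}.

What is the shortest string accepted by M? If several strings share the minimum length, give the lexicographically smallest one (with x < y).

xyyy

By inspection of the expression, no string of length less than 4 matches, and xyyy is the lexicographically first match of length 4.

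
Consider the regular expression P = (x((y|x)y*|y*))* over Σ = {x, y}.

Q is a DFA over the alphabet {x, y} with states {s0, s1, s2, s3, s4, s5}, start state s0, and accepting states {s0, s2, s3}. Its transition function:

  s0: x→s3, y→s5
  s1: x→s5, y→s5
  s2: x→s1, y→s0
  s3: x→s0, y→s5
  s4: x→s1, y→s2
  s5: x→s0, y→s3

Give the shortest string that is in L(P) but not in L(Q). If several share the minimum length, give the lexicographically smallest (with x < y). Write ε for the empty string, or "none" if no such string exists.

The string xy is accepted by P but not by Q.
No shorter string lies in the difference, and xy is the lexicographically first length-2 string in L(P) \ L(Q).

xy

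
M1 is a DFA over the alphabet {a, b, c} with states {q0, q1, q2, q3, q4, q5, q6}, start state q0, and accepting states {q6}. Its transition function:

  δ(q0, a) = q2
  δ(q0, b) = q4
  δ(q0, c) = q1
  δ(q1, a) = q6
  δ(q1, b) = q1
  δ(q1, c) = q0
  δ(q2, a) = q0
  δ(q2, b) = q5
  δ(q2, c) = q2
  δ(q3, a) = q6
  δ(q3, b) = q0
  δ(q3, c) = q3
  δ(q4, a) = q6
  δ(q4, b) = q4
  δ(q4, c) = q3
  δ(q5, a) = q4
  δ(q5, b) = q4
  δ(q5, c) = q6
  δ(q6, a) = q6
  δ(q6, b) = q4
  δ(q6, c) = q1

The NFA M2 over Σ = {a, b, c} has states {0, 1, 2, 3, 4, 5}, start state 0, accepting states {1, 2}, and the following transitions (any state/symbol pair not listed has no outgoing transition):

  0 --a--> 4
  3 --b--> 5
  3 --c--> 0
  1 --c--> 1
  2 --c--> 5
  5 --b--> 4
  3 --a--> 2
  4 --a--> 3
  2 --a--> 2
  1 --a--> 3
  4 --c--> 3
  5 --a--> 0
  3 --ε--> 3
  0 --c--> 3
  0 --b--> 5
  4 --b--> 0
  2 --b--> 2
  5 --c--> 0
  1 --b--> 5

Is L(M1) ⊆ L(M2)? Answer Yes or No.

No

The string ba is in L(M1) but not in L(M2).
So L(M1) ⊄ L(M2).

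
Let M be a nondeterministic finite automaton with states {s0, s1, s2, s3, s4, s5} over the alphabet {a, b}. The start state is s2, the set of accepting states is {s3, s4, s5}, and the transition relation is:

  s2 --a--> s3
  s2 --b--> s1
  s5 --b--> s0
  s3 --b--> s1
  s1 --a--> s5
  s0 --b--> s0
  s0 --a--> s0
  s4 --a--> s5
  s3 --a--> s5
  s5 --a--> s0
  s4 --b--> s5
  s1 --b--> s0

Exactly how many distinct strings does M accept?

The useful subgraph on states {s1, s2, s3, s5} is acyclic, so L(M) is finite; the longest accepting path visits 4 useful states, giving maximum string length 3.
Counting accepting paths from s2 by length: 1 of length 1, 2 of length 2, 1 of length 3. Total 4.

4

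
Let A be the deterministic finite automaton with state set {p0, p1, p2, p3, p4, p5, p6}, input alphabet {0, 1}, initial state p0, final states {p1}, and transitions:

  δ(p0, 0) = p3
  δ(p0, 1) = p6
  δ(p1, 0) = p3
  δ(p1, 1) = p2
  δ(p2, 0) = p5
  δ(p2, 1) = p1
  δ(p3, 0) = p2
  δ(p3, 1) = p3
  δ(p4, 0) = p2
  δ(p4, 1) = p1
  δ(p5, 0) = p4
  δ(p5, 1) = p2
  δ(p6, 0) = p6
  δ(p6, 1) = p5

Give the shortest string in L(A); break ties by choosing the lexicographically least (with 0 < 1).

001

A breadth-first search from p0 reaches an accepting state first via the path p0 → p3 → p2 → p1 on input 001.
No string of length < 3 is accepted (BFS exhausts all shorter strings without reaching an accepting state), and 001 is the lexicographically least accepting string of length 3.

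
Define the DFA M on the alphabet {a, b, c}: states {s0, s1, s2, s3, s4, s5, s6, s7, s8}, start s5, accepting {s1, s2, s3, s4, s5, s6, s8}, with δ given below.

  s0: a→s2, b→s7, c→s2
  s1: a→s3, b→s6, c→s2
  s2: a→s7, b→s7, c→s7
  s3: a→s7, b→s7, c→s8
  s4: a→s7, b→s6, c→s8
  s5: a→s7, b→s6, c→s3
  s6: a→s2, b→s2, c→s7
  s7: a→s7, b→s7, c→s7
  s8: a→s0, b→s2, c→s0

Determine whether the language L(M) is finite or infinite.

The useful states (reachable from s5 and able to reach an accepting state) are {s0, s2, s3, s5, s6, s8}.
Restricted to these states the transition graph has no cycle, so every accepting path has bounded length and L is finite.

finite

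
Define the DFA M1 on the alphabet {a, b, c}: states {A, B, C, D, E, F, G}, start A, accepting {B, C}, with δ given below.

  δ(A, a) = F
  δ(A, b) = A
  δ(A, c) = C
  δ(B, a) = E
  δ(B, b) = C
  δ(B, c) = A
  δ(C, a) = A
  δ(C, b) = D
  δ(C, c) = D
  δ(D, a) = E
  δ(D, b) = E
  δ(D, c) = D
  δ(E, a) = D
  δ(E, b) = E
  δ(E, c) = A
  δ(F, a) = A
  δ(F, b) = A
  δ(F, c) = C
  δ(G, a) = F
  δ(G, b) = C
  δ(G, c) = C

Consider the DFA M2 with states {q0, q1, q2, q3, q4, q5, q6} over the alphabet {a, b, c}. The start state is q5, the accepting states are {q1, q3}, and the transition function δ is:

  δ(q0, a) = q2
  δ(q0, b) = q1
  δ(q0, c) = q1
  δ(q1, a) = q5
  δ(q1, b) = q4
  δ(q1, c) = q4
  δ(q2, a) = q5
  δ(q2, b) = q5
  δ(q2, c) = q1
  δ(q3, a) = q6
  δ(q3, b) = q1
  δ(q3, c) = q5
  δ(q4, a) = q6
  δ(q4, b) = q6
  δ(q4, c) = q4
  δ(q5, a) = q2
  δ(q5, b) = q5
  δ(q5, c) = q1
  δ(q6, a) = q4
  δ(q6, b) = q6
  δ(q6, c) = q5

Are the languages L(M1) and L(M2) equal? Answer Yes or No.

Yes

Exploring the product automaton M1 × M2 from the start pair (A, q5), following both machines on each input symbol, reaches 5 state pairs: (A, q5), (F, q2), (C, q1), (D, q4), (E, q6).
M1 accepts in {B, C} and M2 accepts in {q1, q3}. In every reachable pair the two components are either both accepting — (C, q1) — or both non-accepting, so no string is accepted by exactly one of the machines: L(M1) \ L(M2) and L(M2) \ L(M1) are both empty.
Hence every string is accepted by M1 iff it is accepted by M2, and the two languages coincide.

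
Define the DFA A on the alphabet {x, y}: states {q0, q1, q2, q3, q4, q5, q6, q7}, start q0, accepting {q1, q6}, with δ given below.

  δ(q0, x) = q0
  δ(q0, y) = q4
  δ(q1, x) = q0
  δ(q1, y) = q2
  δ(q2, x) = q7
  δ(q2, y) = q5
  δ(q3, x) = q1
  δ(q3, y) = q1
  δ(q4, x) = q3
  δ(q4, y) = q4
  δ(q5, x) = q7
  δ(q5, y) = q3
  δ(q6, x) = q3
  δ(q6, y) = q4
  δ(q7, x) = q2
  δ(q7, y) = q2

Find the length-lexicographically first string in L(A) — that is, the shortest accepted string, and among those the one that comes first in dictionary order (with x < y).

yxx

A breadth-first search from q0 reaches an accepting state first via the path q0 → q4 → q3 → q1 on input yxx.
No string of length < 3 is accepted (BFS exhausts all shorter strings without reaching an accepting state), and yxx is the lexicographically least accepting string of length 3.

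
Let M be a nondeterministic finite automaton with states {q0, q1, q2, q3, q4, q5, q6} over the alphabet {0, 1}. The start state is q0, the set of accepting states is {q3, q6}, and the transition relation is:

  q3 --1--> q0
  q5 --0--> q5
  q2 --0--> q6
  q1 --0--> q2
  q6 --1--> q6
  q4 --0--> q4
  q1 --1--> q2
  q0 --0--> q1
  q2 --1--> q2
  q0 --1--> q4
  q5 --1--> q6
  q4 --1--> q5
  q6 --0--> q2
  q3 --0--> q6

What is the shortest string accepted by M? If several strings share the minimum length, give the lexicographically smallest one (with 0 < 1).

A breadth-first search from q0 reaches an accepting state first via the path q0 → q1 → q2 → q6 on input 000.
No string of length < 3 is accepted (BFS exhausts all shorter strings without reaching an accepting state), and 000 is the lexicographically least accepting string of length 3.

000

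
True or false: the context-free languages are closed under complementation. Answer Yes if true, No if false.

CFLs are closed under union, so if they were also closed under complement they would be closed under intersection by De Morgan (L₁ ∩ L₂ is the complement of the union of the complements). But {aⁿbⁿcᵐ} ∩ {aᵐbⁿcⁿ} = {aⁿbⁿcⁿ} is not context-free although both operands are.

No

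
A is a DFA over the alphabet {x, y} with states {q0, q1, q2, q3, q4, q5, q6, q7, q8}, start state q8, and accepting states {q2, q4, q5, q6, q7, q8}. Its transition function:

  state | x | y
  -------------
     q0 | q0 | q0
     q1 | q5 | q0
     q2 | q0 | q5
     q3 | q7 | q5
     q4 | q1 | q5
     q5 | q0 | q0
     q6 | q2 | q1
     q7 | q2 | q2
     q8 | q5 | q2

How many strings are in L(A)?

The useful subgraph on states {q2, q5, q8} is acyclic, so L(A) is finite; the longest accepting path visits 3 useful states, giving maximum string length 2.
Counting accepting paths from q8 by length: 1 of length 0, 2 of length 1, 1 of length 2. Total 4.

4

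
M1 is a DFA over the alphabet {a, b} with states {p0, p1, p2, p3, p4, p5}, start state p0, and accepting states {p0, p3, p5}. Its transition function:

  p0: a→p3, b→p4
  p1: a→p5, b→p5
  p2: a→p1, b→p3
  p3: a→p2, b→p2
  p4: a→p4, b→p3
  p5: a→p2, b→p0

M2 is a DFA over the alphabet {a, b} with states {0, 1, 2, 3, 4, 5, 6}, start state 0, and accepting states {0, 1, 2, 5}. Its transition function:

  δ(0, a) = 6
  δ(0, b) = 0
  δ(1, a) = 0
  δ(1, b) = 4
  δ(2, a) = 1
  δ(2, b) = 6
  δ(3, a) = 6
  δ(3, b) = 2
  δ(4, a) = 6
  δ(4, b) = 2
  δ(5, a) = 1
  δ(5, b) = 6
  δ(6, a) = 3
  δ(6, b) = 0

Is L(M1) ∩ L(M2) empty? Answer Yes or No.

No

The empty string ε is accepted by both M1 and M2.
Hence L(M1) ∩ L(M2) ≠ ∅.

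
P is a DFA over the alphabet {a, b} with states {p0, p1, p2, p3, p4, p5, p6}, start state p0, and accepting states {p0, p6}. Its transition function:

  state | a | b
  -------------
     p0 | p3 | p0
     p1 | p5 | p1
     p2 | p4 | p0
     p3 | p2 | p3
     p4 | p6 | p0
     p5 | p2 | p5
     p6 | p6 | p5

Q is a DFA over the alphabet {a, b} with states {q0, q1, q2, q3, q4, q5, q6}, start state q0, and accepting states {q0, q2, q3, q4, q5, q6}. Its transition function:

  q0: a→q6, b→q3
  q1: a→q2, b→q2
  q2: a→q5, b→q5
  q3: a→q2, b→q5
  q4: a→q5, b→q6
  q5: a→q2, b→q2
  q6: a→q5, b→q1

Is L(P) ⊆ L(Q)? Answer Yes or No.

Exploring the product automaton P × Q from the start pair (p0, q0), following both machines on each input symbol, reaches 16 state pairs: (p0, q0), (p3, q6), (p0, q3), (p2, q5), (p3, q1), (p3, q2), (p0, q5), (p4, q2), (p0, q2), (p2, q2), (p3, q5), (p6, q5), (p4, q5), (p6, q2), (p5, q2), (p5, q5).
P accepts in {p0, p6} and Q accepts in {q0, q2, q3, q4, q5, q6}. The reachable pairs whose P-component is accepting are (p0, q0), (p0, q3), (p0, q5), (p0, q2), (p6, q5), (p6, q2); in each of them the Q-component is accepting too, so the product for L(P) \ L(Q) (P-component accepting, Q-component rejecting) has no reachable accepting pair and the difference is empty.
Hence every string in L(P) is also in L(Q).

Yes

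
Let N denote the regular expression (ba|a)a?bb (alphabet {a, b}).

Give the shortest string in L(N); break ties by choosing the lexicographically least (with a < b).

abb

By inspection of the expression, no string of length less than 3 matches, and abb is the lexicographically first match of length 3.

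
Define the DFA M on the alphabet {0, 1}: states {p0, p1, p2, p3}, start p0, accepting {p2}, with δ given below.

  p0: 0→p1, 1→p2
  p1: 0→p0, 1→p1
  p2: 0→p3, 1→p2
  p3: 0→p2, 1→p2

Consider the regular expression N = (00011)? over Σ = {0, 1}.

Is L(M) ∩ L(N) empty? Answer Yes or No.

Converting the expression N to a DFA (subset construction, then merging equivalent states) gives the minimal DFA with states {n0, n1, n2, n3, n4, n5, n6}, start state n0, accepting states {n0, n6} and transitions n0: 0→n1, 1→n2; n1: 0→n3, 1→n2; n2: 0→n2, 1→n2; n3: 0→n4, 1→n2; n4: 0→n2, 1→n5; n5: 0→n2, 1→n6; n6: 0→n2, 1→n2.
Exploring the product automaton M × N from the start pair (p0, n0), following both machines on each input symbol, reaches 10 state pairs: (p0, n0), (p1, n1), (p2, n2), (p0, n3), (p1, n2), (p3, n2), (p1, n4), (p0, n2), (p1, n5), (p1, n6).
M accepts in {p2} and N accepts in {n0, n6}; no reachable pair has both components accepting, so no string drives both machines to acceptance simultaneously and L(M) ∩ L(N) = ∅.
So no string is accepted by both, and the intersection is empty.

Yes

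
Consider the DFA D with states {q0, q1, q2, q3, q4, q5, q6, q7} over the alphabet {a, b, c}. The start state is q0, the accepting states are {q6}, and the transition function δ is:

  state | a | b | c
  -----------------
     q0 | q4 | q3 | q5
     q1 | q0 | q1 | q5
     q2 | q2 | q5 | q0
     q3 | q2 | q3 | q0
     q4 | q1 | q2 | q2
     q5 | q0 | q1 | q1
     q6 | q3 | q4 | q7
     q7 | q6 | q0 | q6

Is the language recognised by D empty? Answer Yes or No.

The states reachable from the start state are {q0, q1, q2, q3, q4, q5}.
None of the accepting states {q6} is reachable, so no string is accepted and L(D) = ∅.

Yes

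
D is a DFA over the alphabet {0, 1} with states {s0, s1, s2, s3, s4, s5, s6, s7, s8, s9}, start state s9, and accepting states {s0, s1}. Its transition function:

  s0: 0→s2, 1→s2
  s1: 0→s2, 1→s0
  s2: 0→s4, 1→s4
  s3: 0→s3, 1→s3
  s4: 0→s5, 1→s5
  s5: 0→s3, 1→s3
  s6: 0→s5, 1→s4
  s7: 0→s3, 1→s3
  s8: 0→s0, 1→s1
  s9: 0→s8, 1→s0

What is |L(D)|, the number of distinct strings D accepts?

The useful subgraph on states {s0, s1, s8, s9} is acyclic, so L(D) is finite; the longest accepting path visits 4 useful states, giving maximum string length 3.
Counting accepting paths from s9 by length: 1 of length 1, 2 of length 2, 1 of length 3. Total 4.

4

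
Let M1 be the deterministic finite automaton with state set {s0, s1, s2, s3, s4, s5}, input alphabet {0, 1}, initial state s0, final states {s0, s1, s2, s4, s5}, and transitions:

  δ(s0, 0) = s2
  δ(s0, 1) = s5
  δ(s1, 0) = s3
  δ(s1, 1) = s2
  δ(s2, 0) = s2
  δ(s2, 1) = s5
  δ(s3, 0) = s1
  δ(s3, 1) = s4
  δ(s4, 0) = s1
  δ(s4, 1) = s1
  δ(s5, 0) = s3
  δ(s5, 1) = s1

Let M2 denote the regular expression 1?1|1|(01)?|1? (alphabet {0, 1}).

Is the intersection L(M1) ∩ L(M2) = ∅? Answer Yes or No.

No

The empty string ε is accepted by both M1 and M2.
Hence L(M1) ∩ L(M2) ≠ ∅.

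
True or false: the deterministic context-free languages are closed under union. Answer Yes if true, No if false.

{aⁿbⁿ : n≥0} and {aⁿb²ⁿ : n≥0} are each accepted by a deterministic PDA (push the a's; pop one per b, respectively one per two b's), but their union U is not. Suppose a DPDA M accepted U. Being deterministic, M has a single run on aⁿb²ⁿ, and since aⁿbⁿ ∈ U that run passes through an accepting configuration right after consuming the prefix aⁿbⁿ and then goes on to accept again after n more b's. Build an ordinary (nondeterministic) PDA M′ that simulates M on a's and b's and, at any moment when M is in an accepting state, may switch to a second mode in which it reads only c's, feeding each c to M as a b; M′ accepts when M does. Then M′ accepts aⁱbʲcᵏ (k≥1) exactly when both aⁱbʲ ∈ U and aⁱbʲ⁺ᵏ ∈ U, and checking the four cases (i=j or j=2i, combined with j+k=i or j+k=2i) leaves only i=j=k: so L(M′) ∩ a*b*c⁺ = {aⁿbⁿcⁿ : n≥1} would be context-free, which it is not (pumping lemma) — contradiction. (The union is an unambiguous CFL; it is determinism, not unambiguity, that fails.)

No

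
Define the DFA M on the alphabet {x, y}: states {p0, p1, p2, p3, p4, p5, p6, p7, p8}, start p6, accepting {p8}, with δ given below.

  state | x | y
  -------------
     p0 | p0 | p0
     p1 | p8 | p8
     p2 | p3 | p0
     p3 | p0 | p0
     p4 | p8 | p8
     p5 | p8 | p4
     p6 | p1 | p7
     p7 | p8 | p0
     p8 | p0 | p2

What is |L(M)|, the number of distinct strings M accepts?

3

The useful subgraph on states {p1, p6, p7, p8} is acyclic, so L(M) is finite; the longest accepting path visits 3 useful states, giving maximum string length 2.
Counting accepting paths from p6 by length: 3 of length 2. Total 3.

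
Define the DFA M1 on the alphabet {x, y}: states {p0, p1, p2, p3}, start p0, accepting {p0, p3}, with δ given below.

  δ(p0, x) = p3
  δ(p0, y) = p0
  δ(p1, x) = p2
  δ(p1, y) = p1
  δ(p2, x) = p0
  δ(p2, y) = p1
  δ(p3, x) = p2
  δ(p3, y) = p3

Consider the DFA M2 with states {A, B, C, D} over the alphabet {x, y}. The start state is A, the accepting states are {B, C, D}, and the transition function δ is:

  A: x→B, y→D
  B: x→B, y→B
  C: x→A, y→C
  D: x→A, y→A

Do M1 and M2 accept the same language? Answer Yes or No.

The empty string ε is accepted by M1 but rejected by M2.
So L(M1) ≠ L(M2).

No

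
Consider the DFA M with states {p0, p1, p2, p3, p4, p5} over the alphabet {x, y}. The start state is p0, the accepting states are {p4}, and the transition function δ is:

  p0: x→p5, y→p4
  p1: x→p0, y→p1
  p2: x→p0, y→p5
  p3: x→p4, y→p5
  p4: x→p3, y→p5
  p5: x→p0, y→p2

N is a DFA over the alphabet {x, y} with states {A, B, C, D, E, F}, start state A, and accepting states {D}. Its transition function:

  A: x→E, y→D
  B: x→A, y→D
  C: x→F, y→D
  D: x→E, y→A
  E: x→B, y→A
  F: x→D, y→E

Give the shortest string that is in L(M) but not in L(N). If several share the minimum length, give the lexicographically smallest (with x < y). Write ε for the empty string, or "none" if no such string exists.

The string yxx is accepted by M but not by N.
No shorter string lies in the difference, and yxx is the lexicographically first length-3 string in L(M) \ L(N).

yxx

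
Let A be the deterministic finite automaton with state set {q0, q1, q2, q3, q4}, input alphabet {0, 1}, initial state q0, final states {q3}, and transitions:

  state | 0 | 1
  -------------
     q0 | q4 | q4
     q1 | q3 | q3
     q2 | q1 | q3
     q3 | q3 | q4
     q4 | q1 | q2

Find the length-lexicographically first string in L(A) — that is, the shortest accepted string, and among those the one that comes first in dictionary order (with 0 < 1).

000

A breadth-first search from q0 reaches an accepting state first via the path q0 → q4 → q1 → q3 on input 000.
No string of length < 3 is accepted (BFS exhausts all shorter strings without reaching an accepting state), and 000 is the lexicographically least accepting string of length 3.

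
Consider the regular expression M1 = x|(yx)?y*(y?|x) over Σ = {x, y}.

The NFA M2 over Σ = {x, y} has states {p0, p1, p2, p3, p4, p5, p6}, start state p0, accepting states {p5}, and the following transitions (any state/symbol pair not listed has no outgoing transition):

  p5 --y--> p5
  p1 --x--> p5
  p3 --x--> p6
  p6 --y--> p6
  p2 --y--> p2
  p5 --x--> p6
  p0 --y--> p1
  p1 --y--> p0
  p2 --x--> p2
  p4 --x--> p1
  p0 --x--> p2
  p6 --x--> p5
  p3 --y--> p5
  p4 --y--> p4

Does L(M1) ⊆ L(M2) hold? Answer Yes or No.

The empty string ε is in L(M1) but not in L(M2).
So L(M1) ⊄ L(M2).

No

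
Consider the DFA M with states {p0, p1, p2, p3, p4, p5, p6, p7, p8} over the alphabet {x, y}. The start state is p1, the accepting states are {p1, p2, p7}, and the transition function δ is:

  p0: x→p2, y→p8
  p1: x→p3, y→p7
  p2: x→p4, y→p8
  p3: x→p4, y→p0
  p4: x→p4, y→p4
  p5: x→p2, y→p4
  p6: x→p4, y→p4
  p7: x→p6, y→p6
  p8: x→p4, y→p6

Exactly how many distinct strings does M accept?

3

The useful subgraph on states {p0, p1, p2, p3, p7} is acyclic, so L(M) is finite; the longest accepting path visits 4 useful states, giving maximum string length 3.
Counting accepting paths from p1 by length: 1 of length 0, 1 of length 1, 1 of length 3. Total 3.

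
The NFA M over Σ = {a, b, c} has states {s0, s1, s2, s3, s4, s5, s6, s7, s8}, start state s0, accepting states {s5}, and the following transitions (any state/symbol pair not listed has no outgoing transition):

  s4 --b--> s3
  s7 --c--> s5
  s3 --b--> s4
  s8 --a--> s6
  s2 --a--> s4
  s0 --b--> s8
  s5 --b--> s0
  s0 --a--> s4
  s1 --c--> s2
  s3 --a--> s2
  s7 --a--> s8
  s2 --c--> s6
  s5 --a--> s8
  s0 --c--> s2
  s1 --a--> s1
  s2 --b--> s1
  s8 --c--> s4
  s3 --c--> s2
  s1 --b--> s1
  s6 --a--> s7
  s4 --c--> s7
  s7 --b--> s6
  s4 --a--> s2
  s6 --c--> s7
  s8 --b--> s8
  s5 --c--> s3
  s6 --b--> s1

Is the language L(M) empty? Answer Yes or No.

No

The string acc is accepted: the run s0 → s4 → s7 → s5 ends in the accepting state s5.
Since at least one string is accepted, L(M) is not empty.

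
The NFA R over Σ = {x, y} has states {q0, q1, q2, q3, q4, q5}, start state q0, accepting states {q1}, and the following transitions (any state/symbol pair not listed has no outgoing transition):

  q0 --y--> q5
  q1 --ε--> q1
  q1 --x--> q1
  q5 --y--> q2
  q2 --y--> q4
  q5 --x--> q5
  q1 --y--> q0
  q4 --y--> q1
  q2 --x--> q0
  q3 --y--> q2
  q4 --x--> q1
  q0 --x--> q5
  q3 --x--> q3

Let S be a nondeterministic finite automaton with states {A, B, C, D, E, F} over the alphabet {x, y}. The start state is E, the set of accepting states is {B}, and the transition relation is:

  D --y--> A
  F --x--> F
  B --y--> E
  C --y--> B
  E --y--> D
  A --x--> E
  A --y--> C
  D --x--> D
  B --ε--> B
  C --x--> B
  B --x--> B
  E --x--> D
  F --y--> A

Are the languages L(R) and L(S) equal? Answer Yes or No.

Yes

Exploring the product automaton R × S from the start pair (q0, E), following both machines on each input symbol, reaches 5 state pairs: (q0, E), (q5, D), (q2, A), (q4, C), (q1, B).
R accepts in {q1} and S accepts in {B}. In every reachable pair the two components are either both accepting — (q1, B) — or both non-accepting, so no string is accepted by exactly one of the machines: L(R) \ L(S) and L(S) \ L(R) are both empty.
Hence every string is accepted by R iff it is accepted by S, and the two languages coincide.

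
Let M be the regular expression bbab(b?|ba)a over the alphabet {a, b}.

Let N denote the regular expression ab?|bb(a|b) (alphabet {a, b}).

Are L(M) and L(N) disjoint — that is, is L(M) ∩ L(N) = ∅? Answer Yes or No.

Yes

Converting the expression M to a DFA (subset construction, then merging equivalent states) gives the minimal DFA with states {m0, m1, m2, m3, m4, m5, m6, m7, m8}, start state m0, accepting states {m6, m8} and transitions m0: a→m1, b→m2; m1: a→m1, b→m1; m2: a→m1, b→m3; m3: a→m4, b→m1; m4: a→m1, b→m5; m5: a→m6, b→m7; m6: a→m1, b→m1; m7: a→m8, b→m1; m8: a→m6, b→m1.
Converting the expression N to a DFA (subset construction, then merging equivalent states) gives the minimal DFA with states {n0, n1, n2, n3, n4, n5}, start state n0, accepting states {n1, n4} and transitions n0: a→n1, b→n2; n1: a→n3, b→n4; n2: a→n3, b→n5; n3: a→n3, b→n3; n4: a→n3, b→n3; n5: a→n4, b→n4.
Exploring the product automaton M × N from the start pair (m0, n0), following both machines on each input symbol, reaches 11 state pairs: (m0, n0), (m1, n1), (m2, n2), (m1, n3), (m1, n4), (m3, n5), (m4, n4), (m5, n3), (m6, n3), (m7, n3), (m8, n3).
M accepts in {m6, m8} and N accepts in {n1, n4}; no reachable pair has both components accepting, so no string drives both machines to acceptance simultaneously and L(M) ∩ L(N) = ∅.
So no string is accepted by both, and the intersection is empty.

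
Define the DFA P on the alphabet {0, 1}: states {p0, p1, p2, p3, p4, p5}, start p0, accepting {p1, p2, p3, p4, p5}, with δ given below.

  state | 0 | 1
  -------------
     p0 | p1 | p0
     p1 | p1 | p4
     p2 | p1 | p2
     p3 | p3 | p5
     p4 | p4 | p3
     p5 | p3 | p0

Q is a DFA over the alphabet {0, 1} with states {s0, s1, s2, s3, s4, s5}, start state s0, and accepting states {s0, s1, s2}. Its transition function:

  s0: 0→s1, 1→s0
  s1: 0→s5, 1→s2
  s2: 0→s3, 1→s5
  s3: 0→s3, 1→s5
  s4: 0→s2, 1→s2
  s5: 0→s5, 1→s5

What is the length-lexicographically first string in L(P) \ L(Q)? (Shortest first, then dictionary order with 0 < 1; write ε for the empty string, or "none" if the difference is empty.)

The string 00 is accepted by P but not by Q.
No shorter string lies in the difference, and 00 is the lexicographically first length-2 string in L(P) \ L(Q).

00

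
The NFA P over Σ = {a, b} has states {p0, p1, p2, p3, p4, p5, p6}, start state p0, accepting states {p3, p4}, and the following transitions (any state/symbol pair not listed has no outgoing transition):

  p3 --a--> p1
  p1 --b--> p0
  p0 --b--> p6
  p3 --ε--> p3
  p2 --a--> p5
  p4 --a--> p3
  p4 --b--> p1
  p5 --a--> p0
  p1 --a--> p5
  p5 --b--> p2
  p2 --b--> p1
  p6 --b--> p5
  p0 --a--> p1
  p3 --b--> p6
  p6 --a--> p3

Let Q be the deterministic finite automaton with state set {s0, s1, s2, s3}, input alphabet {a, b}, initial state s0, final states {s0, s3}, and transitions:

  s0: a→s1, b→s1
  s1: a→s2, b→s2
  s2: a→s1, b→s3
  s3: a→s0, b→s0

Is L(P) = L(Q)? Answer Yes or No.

No

The string ba is accepted by P but rejected by Q.
So L(P) ≠ L(Q).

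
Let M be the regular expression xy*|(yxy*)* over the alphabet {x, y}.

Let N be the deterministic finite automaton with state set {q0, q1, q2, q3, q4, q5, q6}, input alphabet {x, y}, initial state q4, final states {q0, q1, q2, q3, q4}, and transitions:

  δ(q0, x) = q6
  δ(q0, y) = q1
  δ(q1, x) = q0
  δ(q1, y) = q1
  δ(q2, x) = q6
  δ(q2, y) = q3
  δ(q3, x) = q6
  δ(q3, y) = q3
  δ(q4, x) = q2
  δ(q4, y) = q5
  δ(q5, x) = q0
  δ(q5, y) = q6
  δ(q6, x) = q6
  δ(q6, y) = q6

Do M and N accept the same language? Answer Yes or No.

Converting the expression M to a DFA (subset construction, then merging equivalent states) gives the minimal DFA with states {m0, m1, m2, m3, m4, m5}, start state m0, accepting states {m0, m1, m4, m5} and transitions m0: x→m1, y→m2; m1: x→m3, y→m1; m2: x→m4, y→m3; m3: x→m3, y→m3; m4: x→m3, y→m5; m5: x→m4, y→m5.
Exploring the product automaton M × N from the start pair (m0, q4), following both machines on each input symbol, reaches 7 state pairs: (m0, q4), (m1, q2), (m2, q5), (m3, q6), (m1, q3), (m4, q0), (m5, q1).
M accepts in {m0, m1, m4, m5} and N accepts in {q0, q1, q2, q3, q4}. In every reachable pair the two components are either both accepting — (m0, q4), (m1, q2), (m1, q3), (m4, q0), (m5, q1) — or both non-accepting, so no string is accepted by exactly one of the machines: L(M) \ L(N) and L(N) \ L(M) are both empty.
Hence every string is accepted by M iff it is accepted by N, and the two languages coincide.

Yes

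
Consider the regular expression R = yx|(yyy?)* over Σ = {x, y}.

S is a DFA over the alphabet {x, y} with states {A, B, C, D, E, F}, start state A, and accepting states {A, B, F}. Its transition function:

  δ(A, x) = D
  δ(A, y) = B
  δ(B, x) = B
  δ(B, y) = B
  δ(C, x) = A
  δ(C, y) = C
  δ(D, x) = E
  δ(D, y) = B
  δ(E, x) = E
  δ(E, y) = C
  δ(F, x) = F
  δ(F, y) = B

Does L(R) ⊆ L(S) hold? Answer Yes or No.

Converting the expression R to a DFA (subset construction, then merging equivalent states) gives the minimal DFA with states {r0, r1, r2, r3, r4}, start state r0, accepting states {r0, r3, r4} and transitions r0: x→r1, y→r2; r1: x→r1, y→r1; r2: x→r3, y→r4; r3: x→r1, y→r1; r4: x→r1, y→r4.
Exploring the product automaton R × S from the start pair (r0, A), following both machines on each input symbol, reaches 9 state pairs: (r0, A), (r1, D), (r2, B), (r1, E), (r1, B), (r3, B), (r4, B), (r1, C), (r1, A).
R accepts in {r0, r3, r4} and S accepts in {A, B, F}. The reachable pairs whose R-component is accepting are (r0, A), (r3, B), (r4, B); in each of them the S-component is accepting too, so the product for L(R) \ L(S) (R-component accepting, S-component rejecting) has no reachable accepting pair and the difference is empty.
Hence every string in L(R) is also in L(S).

Yes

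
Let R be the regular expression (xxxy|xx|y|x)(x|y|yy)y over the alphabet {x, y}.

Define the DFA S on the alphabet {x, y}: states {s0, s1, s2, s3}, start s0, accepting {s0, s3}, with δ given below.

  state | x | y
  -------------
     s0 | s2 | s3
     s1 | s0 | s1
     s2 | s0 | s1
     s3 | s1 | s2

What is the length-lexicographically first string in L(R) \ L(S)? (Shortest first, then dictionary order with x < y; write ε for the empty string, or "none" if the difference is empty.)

xyy

The string xyy is accepted by R but not by S.
No shorter string lies in the difference, and xyy is the lexicographically first length-3 string in L(R) \ L(S).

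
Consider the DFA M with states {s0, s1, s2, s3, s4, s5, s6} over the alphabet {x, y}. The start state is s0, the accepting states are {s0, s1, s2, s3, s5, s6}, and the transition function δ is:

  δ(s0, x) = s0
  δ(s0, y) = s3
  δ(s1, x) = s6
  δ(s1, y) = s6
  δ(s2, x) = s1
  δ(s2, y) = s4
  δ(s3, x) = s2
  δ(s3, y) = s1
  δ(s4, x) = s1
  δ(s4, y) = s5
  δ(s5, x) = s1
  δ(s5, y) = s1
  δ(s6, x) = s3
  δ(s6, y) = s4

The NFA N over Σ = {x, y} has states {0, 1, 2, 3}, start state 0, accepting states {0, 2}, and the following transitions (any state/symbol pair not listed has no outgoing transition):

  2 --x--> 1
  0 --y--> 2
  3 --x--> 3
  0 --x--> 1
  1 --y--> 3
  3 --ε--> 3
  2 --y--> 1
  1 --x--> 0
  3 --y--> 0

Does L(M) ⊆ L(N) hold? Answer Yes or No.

No

The string x is in L(M) but not in L(N).
So L(M) ⊄ L(N).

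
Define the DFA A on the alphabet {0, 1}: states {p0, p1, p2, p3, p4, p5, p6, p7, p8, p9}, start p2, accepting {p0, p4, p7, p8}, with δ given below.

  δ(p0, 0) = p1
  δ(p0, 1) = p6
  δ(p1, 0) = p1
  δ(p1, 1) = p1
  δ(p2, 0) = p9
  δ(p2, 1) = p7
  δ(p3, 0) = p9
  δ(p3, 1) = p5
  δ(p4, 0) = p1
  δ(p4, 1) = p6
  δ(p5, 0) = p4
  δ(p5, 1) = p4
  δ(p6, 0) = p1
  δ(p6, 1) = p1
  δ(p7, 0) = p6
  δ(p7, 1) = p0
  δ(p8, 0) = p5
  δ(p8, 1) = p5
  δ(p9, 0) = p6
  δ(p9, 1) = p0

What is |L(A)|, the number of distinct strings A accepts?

3

The useful subgraph on states {p0, p2, p7, p9} is acyclic, so L(A) is finite; the longest accepting path visits 3 useful states, giving maximum string length 2.
Counting accepting paths from p2 by length: 1 of length 1, 2 of length 2. Total 3.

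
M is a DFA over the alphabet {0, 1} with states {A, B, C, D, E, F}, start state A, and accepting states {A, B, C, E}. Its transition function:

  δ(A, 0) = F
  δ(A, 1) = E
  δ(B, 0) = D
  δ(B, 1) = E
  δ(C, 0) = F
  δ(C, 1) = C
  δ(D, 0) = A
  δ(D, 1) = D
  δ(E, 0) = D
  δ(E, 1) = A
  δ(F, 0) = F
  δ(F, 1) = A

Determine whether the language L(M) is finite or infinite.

State A is reachable from the start and can reach an accepting state, and it lies on the cycle A → E → A.
Traversing that cycle any number of times yields accepted strings of unbounded length, so the language is infinite.

infinite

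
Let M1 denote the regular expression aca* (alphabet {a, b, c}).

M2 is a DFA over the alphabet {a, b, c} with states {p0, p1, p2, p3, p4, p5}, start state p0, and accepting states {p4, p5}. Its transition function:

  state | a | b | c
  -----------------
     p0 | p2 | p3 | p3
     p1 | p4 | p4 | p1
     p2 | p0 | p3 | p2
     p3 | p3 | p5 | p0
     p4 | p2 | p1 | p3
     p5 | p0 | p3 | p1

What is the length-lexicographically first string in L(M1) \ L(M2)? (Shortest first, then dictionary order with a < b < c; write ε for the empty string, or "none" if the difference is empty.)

ac

The string ac is accepted by M1 but not by M2.
No shorter string lies in the difference, and ac is the lexicographically first length-2 string in L(M1) \ L(M2).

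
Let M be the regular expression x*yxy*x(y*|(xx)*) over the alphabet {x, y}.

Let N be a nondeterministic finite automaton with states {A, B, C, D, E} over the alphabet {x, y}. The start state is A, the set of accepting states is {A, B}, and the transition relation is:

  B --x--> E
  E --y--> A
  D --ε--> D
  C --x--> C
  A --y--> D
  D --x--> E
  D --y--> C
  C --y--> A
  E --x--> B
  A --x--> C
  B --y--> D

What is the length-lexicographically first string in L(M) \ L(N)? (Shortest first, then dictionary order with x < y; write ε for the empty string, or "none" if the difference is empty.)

xyxx

The string xyxx is accepted by M but not by N.
No shorter string lies in the difference, and xyxx is the lexicographically first length-4 string in L(M) \ L(N).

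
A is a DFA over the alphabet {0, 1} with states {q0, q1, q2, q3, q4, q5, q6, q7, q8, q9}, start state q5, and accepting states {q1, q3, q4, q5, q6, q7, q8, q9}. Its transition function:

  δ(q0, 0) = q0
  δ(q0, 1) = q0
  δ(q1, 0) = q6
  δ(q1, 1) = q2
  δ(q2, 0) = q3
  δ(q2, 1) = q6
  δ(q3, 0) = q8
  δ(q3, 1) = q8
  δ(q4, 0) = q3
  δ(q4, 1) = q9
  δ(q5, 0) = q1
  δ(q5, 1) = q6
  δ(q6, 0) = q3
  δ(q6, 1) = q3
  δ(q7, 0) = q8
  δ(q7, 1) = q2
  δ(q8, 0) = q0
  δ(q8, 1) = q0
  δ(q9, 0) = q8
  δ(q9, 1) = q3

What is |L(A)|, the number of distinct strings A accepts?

The useful subgraph on states {q1, q2, q3, q5, q6, q8} is acyclic, so L(A) is finite; the longest accepting path visits 6 useful states, giving maximum string length 5.
Counting accepting paths from q5 by length: 1 of length 0, 2 of length 1, 3 of length 2, 8 of length 3, 8 of length 4, 4 of length 5. Total 26.

26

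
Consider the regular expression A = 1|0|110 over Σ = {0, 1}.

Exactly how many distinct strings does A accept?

3

The expression has no Kleene star, so L(A) is finite. Expanding the alternatives gives {0, 1, 110}.
That is 2 of length 1, 1 of length 3: 3 strings in all.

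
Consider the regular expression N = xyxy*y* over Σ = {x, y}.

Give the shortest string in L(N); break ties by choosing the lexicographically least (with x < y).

xyx

By inspection of the expression, no string of length less than 3 matches, and xyx is the lexicographically first match of length 3.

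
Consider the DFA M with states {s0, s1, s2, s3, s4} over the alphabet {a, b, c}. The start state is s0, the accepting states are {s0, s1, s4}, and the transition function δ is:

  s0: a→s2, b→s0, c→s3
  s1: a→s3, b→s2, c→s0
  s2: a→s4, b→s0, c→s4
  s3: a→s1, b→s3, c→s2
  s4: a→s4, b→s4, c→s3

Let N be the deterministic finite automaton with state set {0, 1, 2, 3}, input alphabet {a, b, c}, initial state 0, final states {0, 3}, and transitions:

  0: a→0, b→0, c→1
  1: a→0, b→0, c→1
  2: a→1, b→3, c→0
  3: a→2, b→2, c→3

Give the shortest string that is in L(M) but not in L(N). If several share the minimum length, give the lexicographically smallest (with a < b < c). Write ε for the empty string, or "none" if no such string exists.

The string ac is accepted by M but not by N.
No shorter string lies in the difference, and ac is the lexicographically first length-2 string in L(M) \ L(N).

ac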